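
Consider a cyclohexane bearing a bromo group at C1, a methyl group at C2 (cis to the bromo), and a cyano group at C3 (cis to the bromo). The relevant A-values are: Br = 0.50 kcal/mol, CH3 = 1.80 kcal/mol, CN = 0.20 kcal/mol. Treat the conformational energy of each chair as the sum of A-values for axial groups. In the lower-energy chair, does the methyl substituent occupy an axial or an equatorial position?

equatorial

Chair I (bromo axial, methyl equatorial, cyano axial): E = 0.70 kcal/mol.
Chair II (bromo equatorial, methyl axial, cyano equatorial): E = 1.80 kcal/mol.
Chair I is the more stable (lower-energy) conformer, and in that chair the methyl group is equatorial.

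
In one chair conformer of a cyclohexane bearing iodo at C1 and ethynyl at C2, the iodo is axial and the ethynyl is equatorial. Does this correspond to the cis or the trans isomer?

cis

C1 and C2 have opposite parity, so their axial bonds point in opposite directions.
With opposite-parity carbons, two substituents on the same face are one axial and one equatorial; opposite faces give both axial or both equatorial.
Here the groups are axial/equatorial → same face → cis.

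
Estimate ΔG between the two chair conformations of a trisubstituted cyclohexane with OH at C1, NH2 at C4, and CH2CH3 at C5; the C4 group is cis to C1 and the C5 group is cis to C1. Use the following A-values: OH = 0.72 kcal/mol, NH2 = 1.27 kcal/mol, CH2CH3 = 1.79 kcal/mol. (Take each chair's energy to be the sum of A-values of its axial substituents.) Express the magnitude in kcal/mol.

1.24 kcal/mol

Chair I (hydroxyl axial, amino equatorial, ethyl axial): E = 2.51 kcal/mol.
Chair II (hydroxyl equatorial, amino axial, ethyl equatorial): E = 1.27 kcal/mol.
ΔE = 2.51 − 1.27 = 1.24 kcal/mol; chair II is more stable.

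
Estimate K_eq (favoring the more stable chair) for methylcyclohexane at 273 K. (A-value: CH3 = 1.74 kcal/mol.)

One chair has the methyl group axial (E = 1.74 kcal/mol) and the other has it equatorial (E = 0).
ΔG = 1.74 kcal/mol between the two chairs.
K = exp(ΔG/RT) with R = 1.987×10⁻³ kcal mol⁻¹ K⁻¹ and T = 273 K gives K ≈ 24.7.

K ≈ 24.7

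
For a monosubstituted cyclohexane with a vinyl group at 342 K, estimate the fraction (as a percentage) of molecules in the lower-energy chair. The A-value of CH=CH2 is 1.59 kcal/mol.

91.2%

One chair has the vinyl group axial (E = 1.59 kcal/mol) and the other has it equatorial (E = 0).
ΔG = 1.59 kcal/mol between the two chairs.
K = exp(ΔG/RT) with R = 1.987×10⁻³ kcal mol⁻¹ K⁻¹ and T = 342 K gives K ≈ 10.4.
Fraction in the lower-energy chair = K/(K+1) = 91.2%.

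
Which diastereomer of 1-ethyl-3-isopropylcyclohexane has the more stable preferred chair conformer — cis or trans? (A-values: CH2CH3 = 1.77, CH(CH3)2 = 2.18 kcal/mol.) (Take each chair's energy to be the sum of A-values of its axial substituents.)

cis

At 1,3 positions (parity same): cis → (e,e or a,a); trans → (a,e or e,a).
Best chair for cis: E = 0.00 kcal/mol; best chair for trans: E = 1.77 kcal/mol.
The cis isomer is lower by 1.77 kcal/mol.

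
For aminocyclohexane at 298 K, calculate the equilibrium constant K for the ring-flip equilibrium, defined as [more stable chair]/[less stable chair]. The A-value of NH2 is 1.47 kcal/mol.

K ≈ 12.0

One chair has the amino group axial (E = 1.47 kcal/mol) and the other has it equatorial (E = 0).
ΔG = 1.47 kcal/mol between the two chairs.
K = exp(ΔG/RT) with R = 1.987×10⁻³ kcal mol⁻¹ K⁻¹ and T = 298 K gives K ≈ 12.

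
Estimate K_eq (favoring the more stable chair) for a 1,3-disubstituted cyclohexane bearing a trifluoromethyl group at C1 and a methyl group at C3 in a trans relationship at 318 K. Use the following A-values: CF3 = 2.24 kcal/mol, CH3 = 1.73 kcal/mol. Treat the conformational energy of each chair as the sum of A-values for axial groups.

C1 and C3 have the same parity, so for the trans isomer the two substituents are one axial and one equatorial in each chair.
Chair I (trifluoromethyl axial, methyl equatorial): E = 2.24 kcal/mol; chair II (trifluoromethyl equatorial, methyl axial): E = 1.73 kcal/mol.
ΔG = 0.51 kcal/mol between the two chairs.
K = exp(ΔG/RT) with R = 1.987×10⁻³ kcal mol⁻¹ K⁻¹ and T = 318 K gives K ≈ 2.24.

K ≈ 2.24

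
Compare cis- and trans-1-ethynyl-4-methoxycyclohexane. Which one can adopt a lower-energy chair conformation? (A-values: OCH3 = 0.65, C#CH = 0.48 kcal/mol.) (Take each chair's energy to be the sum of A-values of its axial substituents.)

At 1,4 positions (parity opposite): cis → (a,e or e,a); trans → (e,e or a,a).
Best chair for cis: E = 0.48 kcal/mol; best chair for trans: E = 0.00 kcal/mol.
The trans isomer is lower by 0.48 kcal/mol.

trans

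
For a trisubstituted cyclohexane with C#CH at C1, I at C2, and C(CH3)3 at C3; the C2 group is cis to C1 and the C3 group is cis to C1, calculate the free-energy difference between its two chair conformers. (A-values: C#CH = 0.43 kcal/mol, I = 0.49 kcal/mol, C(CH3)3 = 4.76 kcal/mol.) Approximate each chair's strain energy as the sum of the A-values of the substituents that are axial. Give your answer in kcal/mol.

4.70 kcal/mol

Chair I (ethynyl axial, iodo equatorial, tert-butyl axial): E = 5.19 kcal/mol.
Chair II (ethynyl equatorial, iodo axial, tert-butyl equatorial): E = 0.49 kcal/mol.
ΔE = 5.19 − 0.49 = 4.70 kcal/mol; chair II is more stable.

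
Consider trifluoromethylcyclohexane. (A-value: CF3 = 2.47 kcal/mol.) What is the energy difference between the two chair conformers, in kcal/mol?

A monosubstituted cyclohexane has one chair with the trifluoromethyl group axial (E = A = 2.47 kcal/mol) and one with it equatorial (E = 0).
ΔE = 2.47 − 0 = 2.47 kcal/mol.

2.47 kcal/mol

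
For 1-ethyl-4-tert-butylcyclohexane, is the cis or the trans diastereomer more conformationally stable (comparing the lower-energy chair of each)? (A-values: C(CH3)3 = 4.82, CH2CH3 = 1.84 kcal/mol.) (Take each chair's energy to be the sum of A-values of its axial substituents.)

trans

At 1,4 positions (parity opposite): cis → (a,e or e,a); trans → (e,e or a,a).
Best chair for cis: E = 1.84 kcal/mol; best chair for trans: E = 0.00 kcal/mol.
The trans isomer is lower by 1.84 kcal/mol.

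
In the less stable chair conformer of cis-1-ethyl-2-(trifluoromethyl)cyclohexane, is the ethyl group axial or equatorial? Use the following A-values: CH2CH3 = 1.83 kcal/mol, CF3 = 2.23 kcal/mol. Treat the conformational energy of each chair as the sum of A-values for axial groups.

equatorial

C1 and C2 have opposite parity, so for the cis isomer the two substituents are one axial and one equatorial in each chair.
Chair I (ethyl axial, trifluoromethyl equatorial): E = 1.83 kcal/mol.
Chair II (ethyl equatorial, trifluoromethyl axial): E = 2.23 kcal/mol.
Chair II is the less stable (higher-energy) conformer, and in that chair the ethyl group is equatorial.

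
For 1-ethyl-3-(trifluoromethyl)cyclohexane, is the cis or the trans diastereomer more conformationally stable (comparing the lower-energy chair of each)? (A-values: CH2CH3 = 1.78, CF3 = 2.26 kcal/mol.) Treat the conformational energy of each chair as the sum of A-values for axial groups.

cis

At 1,3 positions (parity same): cis → (e,e or a,a); trans → (a,e or e,a).
Best chair for cis: E = 0.00 kcal/mol; best chair for trans: E = 1.78 kcal/mol.
The cis isomer is lower by 1.78 kcal/mol.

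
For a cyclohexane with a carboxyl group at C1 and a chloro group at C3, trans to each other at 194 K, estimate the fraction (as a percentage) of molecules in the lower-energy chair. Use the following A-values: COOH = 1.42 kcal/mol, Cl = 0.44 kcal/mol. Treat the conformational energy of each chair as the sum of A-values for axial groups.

92.7%

C1 and C3 have the same parity, so for the trans isomer the two substituents are one axial and one equatorial in each chair.
Chair I (carboxyl axial, chloro equatorial): E = 1.42 kcal/mol; chair II (carboxyl equatorial, chloro axial): E = 0.44 kcal/mol.
ΔG = 0.98 kcal/mol between the two chairs.
K = exp(ΔG/RT) with R = 1.987×10⁻³ kcal mol⁻¹ K⁻¹ and T = 194 K gives K ≈ 12.7.
Fraction in the lower-energy chair = K/(K+1) = 92.7%.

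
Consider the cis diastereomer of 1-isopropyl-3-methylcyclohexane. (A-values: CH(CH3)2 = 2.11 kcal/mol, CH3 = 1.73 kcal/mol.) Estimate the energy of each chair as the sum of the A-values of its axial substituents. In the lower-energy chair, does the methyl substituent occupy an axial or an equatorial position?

C1 and C3 have the same parity, so for the cis isomer the two substituents are e,e in one chair and a,a in the other.
Chair I (isopropyl axial, methyl axial): E = 3.84 kcal/mol.
Chair II (isopropyl equatorial, methyl equatorial): E = 0.00 kcal/mol.
Chair II is the more stable (lower-energy) conformer, and in that chair the methyl group is equatorial.

equatorial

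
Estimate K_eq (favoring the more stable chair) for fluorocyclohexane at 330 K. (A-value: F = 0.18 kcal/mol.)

One chair has the fluoro group axial (E = 0.18 kcal/mol) and the other has it equatorial (E = 0).
ΔG = 0.18 kcal/mol between the two chairs.
K = exp(ΔG/RT) with R = 1.987×10⁻³ kcal mol⁻¹ K⁻¹ and T = 330 K gives K ≈ 1.32.

K ≈ 1.32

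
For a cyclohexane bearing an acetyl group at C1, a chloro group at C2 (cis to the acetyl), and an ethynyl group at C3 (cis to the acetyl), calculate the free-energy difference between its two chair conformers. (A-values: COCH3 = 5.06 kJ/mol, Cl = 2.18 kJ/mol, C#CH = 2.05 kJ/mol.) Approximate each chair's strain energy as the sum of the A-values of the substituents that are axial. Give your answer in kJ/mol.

Chair I (acetyl axial, chloro equatorial, ethynyl axial): E = 7.11 kJ/mol.
Chair II (acetyl equatorial, chloro axial, ethynyl equatorial): E = 2.18 kJ/mol.
ΔE = 7.11 − 2.18 = 4.93 kJ/mol; chair II is more stable.

4.93 kJ/mol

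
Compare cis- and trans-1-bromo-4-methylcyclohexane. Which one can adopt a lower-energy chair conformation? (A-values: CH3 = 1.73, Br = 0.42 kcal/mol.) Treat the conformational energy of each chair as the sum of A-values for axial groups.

At 1,4 positions (parity opposite): cis → (a,e or e,a); trans → (e,e or a,a).
Best chair for cis: E = 0.42 kcal/mol; best chair for trans: E = 0.00 kcal/mol.
The trans isomer is lower by 0.42 kcal/mol.

trans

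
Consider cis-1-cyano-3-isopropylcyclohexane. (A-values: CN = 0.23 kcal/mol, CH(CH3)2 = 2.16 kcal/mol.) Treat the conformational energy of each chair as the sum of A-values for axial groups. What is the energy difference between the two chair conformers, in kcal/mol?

C1 and C3 have the same parity, so for the cis isomer the two substituents are e,e in one chair and a,a in the other.
Chair I (cyano axial, isopropyl axial): E = 2.39 kcal/mol.
Chair II (cyano equatorial, isopropyl equatorial): E = 0.00 kcal/mol.
ΔE = 2.39 − 0.00 = 2.39 kcal/mol; chair II is more stable.

2.39 kcal/mol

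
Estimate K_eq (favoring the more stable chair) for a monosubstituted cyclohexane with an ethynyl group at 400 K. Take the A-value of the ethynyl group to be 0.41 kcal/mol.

One chair has the ethynyl group axial (E = 0.41 kcal/mol) and the other has it equatorial (E = 0).
ΔG = 0.41 kcal/mol between the two chairs.
K = exp(ΔG/RT) with R = 1.987×10⁻³ kcal mol⁻¹ K⁻¹ and T = 400 K gives K ≈ 1.68.

K ≈ 1.68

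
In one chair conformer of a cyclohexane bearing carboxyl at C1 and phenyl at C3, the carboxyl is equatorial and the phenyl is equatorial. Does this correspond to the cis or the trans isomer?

C1 and C3 have the same parity, so their axial bonds point in the same direction.
With same-parity carbons, two substituents on the same face are both axial or both equatorial; opposite faces give one of each.
Here the groups are equatorial/equatorial → same face → cis.

cis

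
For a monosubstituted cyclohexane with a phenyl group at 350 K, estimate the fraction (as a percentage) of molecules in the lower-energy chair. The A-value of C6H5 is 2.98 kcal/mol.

One chair has the phenyl group axial (E = 2.98 kcal/mol) and the other has it equatorial (E = 0).
ΔG = 2.98 kcal/mol between the two chairs.
K = exp(ΔG/RT) with R = 1.987×10⁻³ kcal mol⁻¹ K⁻¹ and T = 350 K gives K ≈ 72.6.
Fraction in the lower-energy chair = K/(K+1) = 98.6%.

98.6%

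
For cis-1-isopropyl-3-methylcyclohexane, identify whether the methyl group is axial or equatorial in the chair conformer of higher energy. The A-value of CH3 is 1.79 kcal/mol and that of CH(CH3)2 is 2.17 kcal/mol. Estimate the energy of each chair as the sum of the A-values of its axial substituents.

axial

C1 and C3 have the same parity, so for the cis isomer the two substituents are e,e in one chair and a,a in the other.
Chair I (methyl axial, isopropyl axial): E = 3.96 kcal/mol.
Chair II (methyl equatorial, isopropyl equatorial): E = 0.00 kcal/mol.
Chair I is the less stable (higher-energy) conformer, and in that chair the methyl group is axial.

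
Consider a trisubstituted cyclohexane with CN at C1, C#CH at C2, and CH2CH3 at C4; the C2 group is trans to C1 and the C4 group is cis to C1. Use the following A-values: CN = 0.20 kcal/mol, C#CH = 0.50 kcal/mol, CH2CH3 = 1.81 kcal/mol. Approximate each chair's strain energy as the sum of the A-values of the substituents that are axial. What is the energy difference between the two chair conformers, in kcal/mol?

1.11 kcal/mol

Chair I (cyano axial, ethynyl axial, ethyl equatorial): E = 0.70 kcal/mol.
Chair II (cyano equatorial, ethynyl equatorial, ethyl axial): E = 1.81 kcal/mol.
ΔE = 1.81 − 0.70 = 1.11 kcal/mol; chair I is more stable.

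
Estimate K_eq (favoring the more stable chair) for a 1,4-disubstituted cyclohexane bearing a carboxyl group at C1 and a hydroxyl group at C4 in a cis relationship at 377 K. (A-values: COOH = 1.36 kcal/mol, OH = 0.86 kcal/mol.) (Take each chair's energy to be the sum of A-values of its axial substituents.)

K ≈ 1.95

C1 and C4 have opposite parity, so for the cis isomer the two substituents are one axial and one equatorial in each chair.
Chair I (carboxyl axial, hydroxyl equatorial): E = 1.36 kcal/mol; chair II (carboxyl equatorial, hydroxyl axial): E = 0.86 kcal/mol.
ΔG = 0.50 kcal/mol between the two chairs.
K = exp(ΔG/RT) with R = 1.987×10⁻³ kcal mol⁻¹ K⁻¹ and T = 377 K gives K ≈ 1.95.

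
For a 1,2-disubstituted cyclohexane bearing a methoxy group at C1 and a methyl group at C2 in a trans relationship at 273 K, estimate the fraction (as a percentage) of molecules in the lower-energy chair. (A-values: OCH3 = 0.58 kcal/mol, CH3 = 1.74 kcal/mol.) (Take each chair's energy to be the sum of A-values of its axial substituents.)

98.6%

C1 and C2 have opposite parity, so for the trans isomer the two substituents are e,e in one chair and a,a in the other.
Chair I (methoxy axial, methyl axial): E = 2.32 kcal/mol; chair II (methoxy equatorial, methyl equatorial): E = 0.00 kcal/mol.
ΔG = 2.32 kcal/mol between the two chairs.
K = exp(ΔG/RT) with R = 1.987×10⁻³ kcal mol⁻¹ K⁻¹ and T = 273 K gives K ≈ 72.
Fraction in the lower-energy chair = K/(K+1) = 98.6%.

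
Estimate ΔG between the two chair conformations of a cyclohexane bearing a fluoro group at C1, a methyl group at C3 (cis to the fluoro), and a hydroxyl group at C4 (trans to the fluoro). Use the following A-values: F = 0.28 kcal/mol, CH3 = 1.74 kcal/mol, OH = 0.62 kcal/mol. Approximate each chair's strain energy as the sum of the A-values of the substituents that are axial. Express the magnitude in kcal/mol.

2.64 kcal/mol

Chair I (fluoro axial, methyl axial, hydroxyl axial): E = 2.64 kcal/mol.
Chair II (fluoro equatorial, methyl equatorial, hydroxyl equatorial): E = 0.00 kcal/mol.
ΔE = 2.64 − 0.00 = 2.64 kcal/mol; chair II is more stable.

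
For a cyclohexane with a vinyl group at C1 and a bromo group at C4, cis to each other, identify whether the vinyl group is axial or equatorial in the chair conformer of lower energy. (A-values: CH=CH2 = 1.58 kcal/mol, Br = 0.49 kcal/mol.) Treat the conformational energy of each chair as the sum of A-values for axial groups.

C1 and C4 have opposite parity, so for the cis isomer the two substituents are one axial and one equatorial in each chair.
Chair I (vinyl axial, bromo equatorial): E = 1.58 kcal/mol.
Chair II (vinyl equatorial, bromo axial): E = 0.49 kcal/mol.
Chair II is the more stable (lower-energy) conformer, and in that chair the vinyl group is equatorial.

equatorial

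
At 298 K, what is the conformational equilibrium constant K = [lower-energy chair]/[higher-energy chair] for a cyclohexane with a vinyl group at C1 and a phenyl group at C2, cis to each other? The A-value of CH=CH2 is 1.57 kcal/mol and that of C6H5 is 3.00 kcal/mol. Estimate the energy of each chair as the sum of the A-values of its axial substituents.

C1 and C2 have opposite parity, so for the cis isomer the two substituents are one axial and one equatorial in each chair.
Chair I (vinyl axial, phenyl equatorial): E = 1.57 kcal/mol; chair II (vinyl equatorial, phenyl axial): E = 3.00 kcal/mol.
ΔG = 1.43 kcal/mol between the two chairs.
K = exp(ΔG/RT) with R = 1.987×10⁻³ kcal mol⁻¹ K⁻¹ and T = 298 K gives K ≈ 11.2.

K ≈ 11.2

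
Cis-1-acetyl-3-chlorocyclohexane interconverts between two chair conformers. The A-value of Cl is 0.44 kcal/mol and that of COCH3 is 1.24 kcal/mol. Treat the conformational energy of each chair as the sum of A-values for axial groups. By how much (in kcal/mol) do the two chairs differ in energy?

C1 and C3 have the same parity, so for the cis isomer the two substituents are e,e in one chair and a,a in the other.
Chair I (chloro axial, acetyl axial): E = 1.68 kcal/mol.
Chair II (chloro equatorial, acetyl equatorial): E = 0.00 kcal/mol.
ΔE = 1.68 − 0.00 = 1.68 kcal/mol; chair II is more stable.

1.68 kcal/mol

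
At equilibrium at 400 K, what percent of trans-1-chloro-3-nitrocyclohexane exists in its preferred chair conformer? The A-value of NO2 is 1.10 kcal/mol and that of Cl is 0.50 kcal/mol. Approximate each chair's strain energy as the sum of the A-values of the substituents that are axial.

C1 and C3 have the same parity, so for the trans isomer the two substituents are one axial and one equatorial in each chair.
Chair I (nitro axial, chloro equatorial): E = 1.10 kcal/mol; chair II (nitro equatorial, chloro axial): E = 0.50 kcal/mol.
ΔG = 0.60 kcal/mol between the two chairs.
K = exp(ΔG/RT) with R = 1.987×10⁻³ kcal mol⁻¹ K⁻¹ and T = 400 K gives K ≈ 2.13.
Fraction in the lower-energy chair = K/(K+1) = 68.0%.

68.0%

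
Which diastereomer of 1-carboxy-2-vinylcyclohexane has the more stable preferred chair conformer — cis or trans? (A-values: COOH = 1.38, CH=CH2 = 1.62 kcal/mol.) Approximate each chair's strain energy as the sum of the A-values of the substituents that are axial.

trans

At 1,2 positions (parity opposite): cis → (a,e or e,a); trans → (e,e or a,a).
Best chair for cis: E = 1.38 kcal/mol; best chair for trans: E = 0.00 kcal/mol.
The trans isomer is lower by 1.38 kcal/mol.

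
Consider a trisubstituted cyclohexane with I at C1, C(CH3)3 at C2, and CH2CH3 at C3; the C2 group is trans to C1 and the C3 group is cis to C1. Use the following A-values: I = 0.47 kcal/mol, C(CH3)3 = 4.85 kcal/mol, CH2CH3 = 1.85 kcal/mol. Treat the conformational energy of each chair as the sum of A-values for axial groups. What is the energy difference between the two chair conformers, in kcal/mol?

Chair I (iodo axial, tert-butyl axial, ethyl axial): E = 7.17 kcal/mol.
Chair II (iodo equatorial, tert-butyl equatorial, ethyl equatorial): E = 0.00 kcal/mol.
ΔE = 7.17 − 0.00 = 7.17 kcal/mol; chair II is more stable.

7.17 kcal/mol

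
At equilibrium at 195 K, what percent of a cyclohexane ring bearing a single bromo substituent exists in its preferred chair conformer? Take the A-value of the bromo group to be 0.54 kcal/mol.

One chair has the bromo group axial (E = 0.54 kcal/mol) and the other has it equatorial (E = 0).
ΔG = 0.54 kcal/mol between the two chairs.
K = exp(ΔG/RT) with R = 1.987×10⁻³ kcal mol⁻¹ K⁻¹ and T = 195 K gives K ≈ 4.03.
Fraction in the lower-energy chair = K/(K+1) = 80.1%.

80.1%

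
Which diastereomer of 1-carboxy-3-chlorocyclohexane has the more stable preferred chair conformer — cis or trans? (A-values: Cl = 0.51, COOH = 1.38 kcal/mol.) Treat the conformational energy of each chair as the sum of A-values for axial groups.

At 1,3 positions (parity same): cis → (e,e or a,a); trans → (a,e or e,a).
Best chair for cis: E = 0.00 kcal/mol; best chair for trans: E = 0.51 kcal/mol.
The cis isomer is lower by 0.51 kcal/mol.

cis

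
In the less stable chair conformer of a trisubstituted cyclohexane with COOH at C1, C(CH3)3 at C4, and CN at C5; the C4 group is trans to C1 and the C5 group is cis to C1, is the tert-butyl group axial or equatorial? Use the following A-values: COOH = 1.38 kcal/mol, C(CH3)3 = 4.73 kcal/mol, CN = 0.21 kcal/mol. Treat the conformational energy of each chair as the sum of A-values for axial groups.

axial

Chair I (carboxyl axial, tert-butyl axial, cyano axial): E = 6.32 kcal/mol.
Chair II (carboxyl equatorial, tert-butyl equatorial, cyano equatorial): E = 0.00 kcal/mol.
Chair I is the less stable (higher-energy) conformer, and in that chair the tert-butyl group is axial.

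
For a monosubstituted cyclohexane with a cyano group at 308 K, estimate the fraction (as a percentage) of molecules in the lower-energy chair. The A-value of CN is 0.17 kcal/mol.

56.9%

One chair has the cyano group axial (E = 0.17 kcal/mol) and the other has it equatorial (E = 0).
ΔG = 0.17 kcal/mol between the two chairs.
K = exp(ΔG/RT) with R = 1.987×10⁻³ kcal mol⁻¹ K⁻¹ and T = 308 K gives K ≈ 1.32.
Fraction in the lower-energy chair = K/(K+1) = 56.9%.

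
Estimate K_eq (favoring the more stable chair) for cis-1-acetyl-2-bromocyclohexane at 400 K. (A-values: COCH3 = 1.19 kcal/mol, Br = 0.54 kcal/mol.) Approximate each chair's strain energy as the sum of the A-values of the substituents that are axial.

C1 and C2 have opposite parity, so for the cis isomer the two substituents are one axial and one equatorial in each chair.
Chair I (acetyl axial, bromo equatorial): E = 1.19 kcal/mol; chair II (acetyl equatorial, bromo axial): E = 0.54 kcal/mol.
ΔG = 0.65 kcal/mol between the two chairs.
K = exp(ΔG/RT) with R = 1.987×10⁻³ kcal mol⁻¹ K⁻¹ and T = 400 K gives K ≈ 2.27.

K ≈ 2.27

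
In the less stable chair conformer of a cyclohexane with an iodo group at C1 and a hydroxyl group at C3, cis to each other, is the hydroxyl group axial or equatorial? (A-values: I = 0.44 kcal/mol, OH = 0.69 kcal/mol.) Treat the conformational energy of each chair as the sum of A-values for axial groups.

C1 and C3 have the same parity, so for the cis isomer the two substituents are e,e in one chair and a,a in the other.
Chair I (iodo axial, hydroxyl axial): E = 1.13 kcal/mol.
Chair II (iodo equatorial, hydroxyl equatorial): E = 0.00 kcal/mol.
Chair I is the less stable (higher-energy) conformer, and in that chair the hydroxyl group is axial.

axial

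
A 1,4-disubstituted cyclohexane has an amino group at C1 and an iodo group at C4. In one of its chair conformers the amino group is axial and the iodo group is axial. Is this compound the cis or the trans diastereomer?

C1 and C4 have opposite parity, so their axial bonds point in opposite directions.
With opposite-parity carbons, two substituents on the same face are one axial and one equatorial; opposite faces give both axial or both equatorial.
Here the groups are axial/axial → opposite face → trans.

trans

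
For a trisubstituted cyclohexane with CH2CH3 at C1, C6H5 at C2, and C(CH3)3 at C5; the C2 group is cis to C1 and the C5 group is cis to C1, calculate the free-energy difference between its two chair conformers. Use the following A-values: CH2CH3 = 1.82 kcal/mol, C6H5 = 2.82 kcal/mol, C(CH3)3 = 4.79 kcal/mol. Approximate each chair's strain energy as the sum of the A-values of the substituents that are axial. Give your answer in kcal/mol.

3.79 kcal/mol

Chair I (ethyl axial, phenyl equatorial, tert-butyl axial): E = 6.61 kcal/mol.
Chair II (ethyl equatorial, phenyl axial, tert-butyl equatorial): E = 2.82 kcal/mol.
ΔE = 6.61 − 2.82 = 3.79 kcal/mol; chair II is more stable.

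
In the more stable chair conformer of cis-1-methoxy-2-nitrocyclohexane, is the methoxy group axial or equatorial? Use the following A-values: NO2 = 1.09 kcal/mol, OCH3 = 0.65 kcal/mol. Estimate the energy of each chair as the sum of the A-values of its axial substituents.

C1 and C2 have opposite parity, so for the cis isomer the two substituents are one axial and one equatorial in each chair.
Chair I (nitro axial, methoxy equatorial): E = 1.09 kcal/mol.
Chair II (nitro equatorial, methoxy axial): E = 0.65 kcal/mol.
Chair II is the more stable (lower-energy) conformer, and in that chair the methoxy group is axial.

axial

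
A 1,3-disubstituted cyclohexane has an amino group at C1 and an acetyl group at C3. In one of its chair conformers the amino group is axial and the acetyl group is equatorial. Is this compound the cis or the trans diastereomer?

C1 and C3 have the same parity, so their axial bonds point in the same direction.
With same-parity carbons, two substituents on the same face are both axial or both equatorial; opposite faces give one of each.
Here the groups are axial/equatorial → opposite face → trans.

trans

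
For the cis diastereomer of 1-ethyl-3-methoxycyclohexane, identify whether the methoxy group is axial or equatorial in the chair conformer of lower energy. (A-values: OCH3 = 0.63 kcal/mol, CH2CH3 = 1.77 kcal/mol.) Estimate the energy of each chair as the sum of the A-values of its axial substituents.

C1 and C3 have the same parity, so for the cis isomer the two substituents are e,e in one chair and a,a in the other.
Chair I (methoxy axial, ethyl axial): E = 2.40 kcal/mol.
Chair II (methoxy equatorial, ethyl equatorial): E = 0.00 kcal/mol.
Chair II is the more stable (lower-energy) conformer, and in that chair the methoxy group is equatorial.

equatorial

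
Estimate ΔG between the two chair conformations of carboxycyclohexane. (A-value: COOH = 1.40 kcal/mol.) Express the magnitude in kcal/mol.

A monosubstituted cyclohexane has one chair with the carboxyl group axial (E = A = 1.40 kcal/mol) and one with it equatorial (E = 0).
ΔE = 1.40 − 0 = 1.40 kcal/mol.

1.40 kcal/mol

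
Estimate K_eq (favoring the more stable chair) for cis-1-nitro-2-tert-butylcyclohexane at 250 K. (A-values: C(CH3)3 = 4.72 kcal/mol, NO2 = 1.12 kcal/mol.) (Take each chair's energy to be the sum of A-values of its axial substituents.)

K ≈ 1404

C1 and C2 have opposite parity, so for the cis isomer the two substituents are one axial and one equatorial in each chair.
Chair I (tert-butyl axial, nitro equatorial): E = 4.72 kcal/mol; chair II (tert-butyl equatorial, nitro axial): E = 1.12 kcal/mol.
ΔG = 3.60 kcal/mol between the two chairs.
K = exp(ΔG/RT) with R = 1.987×10⁻³ kcal mol⁻¹ K⁻¹ and T = 250 K gives K ≈ 1.4e+03.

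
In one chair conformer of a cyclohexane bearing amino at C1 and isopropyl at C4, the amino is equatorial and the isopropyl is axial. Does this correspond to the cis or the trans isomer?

C1 and C4 have opposite parity, so their axial bonds point in opposite directions.
With opposite-parity carbons, two substituents on the same face are one axial and one equatorial; opposite faces give both axial or both equatorial.
Here the groups are equatorial/axial → same face → cis.

cis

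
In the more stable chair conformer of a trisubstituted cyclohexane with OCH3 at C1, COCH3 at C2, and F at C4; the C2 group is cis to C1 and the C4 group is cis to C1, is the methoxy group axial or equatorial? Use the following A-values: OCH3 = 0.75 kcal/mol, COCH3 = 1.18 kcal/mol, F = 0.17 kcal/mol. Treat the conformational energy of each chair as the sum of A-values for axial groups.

axial

Chair I (methoxy axial, acetyl equatorial, fluoro equatorial): E = 0.75 kcal/mol.
Chair II (methoxy equatorial, acetyl axial, fluoro axial): E = 1.35 kcal/mol.
Chair I is the more stable (lower-energy) conformer, and in that chair the methoxy group is axial.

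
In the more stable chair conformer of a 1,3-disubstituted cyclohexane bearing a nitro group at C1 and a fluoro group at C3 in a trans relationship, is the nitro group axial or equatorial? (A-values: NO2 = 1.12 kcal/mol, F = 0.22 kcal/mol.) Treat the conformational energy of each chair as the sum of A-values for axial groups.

equatorial

C1 and C3 have the same parity, so for the trans isomer the two substituents are one axial and one equatorial in each chair.
Chair I (nitro axial, fluoro equatorial): E = 1.12 kcal/mol.
Chair II (nitro equatorial, fluoro axial): E = 0.22 kcal/mol.
Chair II is the more stable (lower-energy) conformer, and in that chair the nitro group is equatorial.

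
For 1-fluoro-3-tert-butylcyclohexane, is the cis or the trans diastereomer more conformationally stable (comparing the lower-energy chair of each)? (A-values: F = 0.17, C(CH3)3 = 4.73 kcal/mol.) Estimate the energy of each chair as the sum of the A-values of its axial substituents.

cis

At 1,3 positions (parity same): cis → (e,e or a,a); trans → (a,e or e,a).
Best chair for cis: E = 0.00 kcal/mol; best chair for trans: E = 0.17 kcal/mol.
The cis isomer is lower by 0.17 kcal/mol.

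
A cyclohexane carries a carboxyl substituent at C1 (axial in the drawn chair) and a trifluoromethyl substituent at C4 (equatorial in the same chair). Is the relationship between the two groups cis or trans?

C1 and C4 have opposite parity, so their axial bonds point in opposite directions.
With opposite-parity carbons, two substituents on the same face are one axial and one equatorial; opposite faces give both axial or both equatorial.
Here the groups are axial/equatorial → same face → cis.

cis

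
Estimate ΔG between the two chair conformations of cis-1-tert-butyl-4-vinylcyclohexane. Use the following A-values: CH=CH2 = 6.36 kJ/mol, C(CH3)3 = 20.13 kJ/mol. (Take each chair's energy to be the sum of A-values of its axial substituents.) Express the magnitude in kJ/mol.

13.77 kJ/mol

C1 and C4 have opposite parity, so for the cis isomer the two substituents are one axial and one equatorial in each chair.
Chair I (vinyl axial, tert-butyl equatorial): E = 6.36 kJ/mol.
Chair II (vinyl equatorial, tert-butyl axial): E = 20.13 kJ/mol.
ΔE = 20.13 − 6.36 = 13.77 kJ/mol; chair I is more stable.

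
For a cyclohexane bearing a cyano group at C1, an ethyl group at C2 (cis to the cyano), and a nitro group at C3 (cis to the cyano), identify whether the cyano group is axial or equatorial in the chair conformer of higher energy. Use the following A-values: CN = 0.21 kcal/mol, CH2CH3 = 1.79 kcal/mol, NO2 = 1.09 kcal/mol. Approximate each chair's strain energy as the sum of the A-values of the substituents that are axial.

equatorial

Chair I (cyano axial, ethyl equatorial, nitro axial): E = 1.30 kcal/mol.
Chair II (cyano equatorial, ethyl axial, nitro equatorial): E = 1.79 kcal/mol.
Chair II is the less stable (higher-energy) conformer, and in that chair the cyano group is equatorial.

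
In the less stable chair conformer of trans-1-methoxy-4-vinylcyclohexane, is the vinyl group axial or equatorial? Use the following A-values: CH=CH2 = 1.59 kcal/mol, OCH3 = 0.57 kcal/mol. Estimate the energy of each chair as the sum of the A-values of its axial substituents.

C1 and C4 have opposite parity, so for the trans isomer the two substituents are e,e in one chair and a,a in the other.
Chair I (vinyl axial, methoxy axial): E = 2.16 kcal/mol.
Chair II (vinyl equatorial, methoxy equatorial): E = 0.00 kcal/mol.
Chair I is the less stable (higher-energy) conformer, and in that chair the vinyl group is axial.

axial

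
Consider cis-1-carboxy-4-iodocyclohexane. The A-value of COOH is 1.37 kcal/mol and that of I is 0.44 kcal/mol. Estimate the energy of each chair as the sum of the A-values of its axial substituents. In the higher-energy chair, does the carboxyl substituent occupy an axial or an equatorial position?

axial

C1 and C4 have opposite parity, so for the cis isomer the two substituents are one axial and one equatorial in each chair.
Chair I (carboxyl axial, iodo equatorial): E = 1.37 kcal/mol.
Chair II (carboxyl equatorial, iodo axial): E = 0.44 kcal/mol.
Chair I is the less stable (higher-energy) conformer, and in that chair the carboxyl group is axial.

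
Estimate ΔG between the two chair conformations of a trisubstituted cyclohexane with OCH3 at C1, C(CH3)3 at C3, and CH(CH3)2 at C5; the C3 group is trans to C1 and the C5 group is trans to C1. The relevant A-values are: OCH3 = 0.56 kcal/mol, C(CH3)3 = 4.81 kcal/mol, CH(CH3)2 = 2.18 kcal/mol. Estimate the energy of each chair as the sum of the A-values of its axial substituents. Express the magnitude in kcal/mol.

6.43 kcal/mol

Chair I (methoxy axial, tert-butyl equatorial, isopropyl equatorial): E = 0.56 kcal/mol.
Chair II (methoxy equatorial, tert-butyl axial, isopropyl axial): E = 6.99 kcal/mol.
ΔE = 6.99 − 0.56 = 6.43 kcal/mol; chair I is more stable.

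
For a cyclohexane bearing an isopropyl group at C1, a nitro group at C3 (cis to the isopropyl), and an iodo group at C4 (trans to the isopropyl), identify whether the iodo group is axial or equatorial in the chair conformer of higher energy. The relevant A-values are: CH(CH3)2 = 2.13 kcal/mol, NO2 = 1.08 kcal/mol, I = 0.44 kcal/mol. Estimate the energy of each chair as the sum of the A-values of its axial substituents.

axial

Chair I (isopropyl axial, nitro axial, iodo axial): E = 3.65 kcal/mol.
Chair II (isopropyl equatorial, nitro equatorial, iodo equatorial): E = 0.00 kcal/mol.
Chair I is the less stable (higher-energy) conformer, and in that chair the iodo group is axial.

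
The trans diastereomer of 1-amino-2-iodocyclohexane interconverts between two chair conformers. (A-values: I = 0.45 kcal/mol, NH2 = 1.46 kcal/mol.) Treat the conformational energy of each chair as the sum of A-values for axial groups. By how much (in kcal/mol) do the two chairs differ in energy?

1.91 kcal/mol

C1 and C2 have opposite parity, so for the trans isomer the two substituents are e,e in one chair and a,a in the other.
Chair I (iodo axial, amino axial): E = 1.91 kcal/mol.
Chair II (iodo equatorial, amino equatorial): E = 0.00 kcal/mol.
ΔE = 1.91 − 0.00 = 1.91 kcal/mol; chair II is more stable.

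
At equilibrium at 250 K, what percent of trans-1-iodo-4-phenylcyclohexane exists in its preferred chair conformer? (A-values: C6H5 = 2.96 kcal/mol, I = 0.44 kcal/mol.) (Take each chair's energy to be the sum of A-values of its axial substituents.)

99.9%

C1 and C4 have opposite parity, so for the trans isomer the two substituents are e,e in one chair and a,a in the other.
Chair I (phenyl axial, iodo axial): E = 3.40 kcal/mol; chair II (phenyl equatorial, iodo equatorial): E = 0.00 kcal/mol.
ΔG = 3.40 kcal/mol between the two chairs.
K = exp(ΔG/RT) with R = 1.987×10⁻³ kcal mol⁻¹ K⁻¹ and T = 250 K gives K ≈ 939.
Fraction in the lower-energy chair = K/(K+1) = 99.9%.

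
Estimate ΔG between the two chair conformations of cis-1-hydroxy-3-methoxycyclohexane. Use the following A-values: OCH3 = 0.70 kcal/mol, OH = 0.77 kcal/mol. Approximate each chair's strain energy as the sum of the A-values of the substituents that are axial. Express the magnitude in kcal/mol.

C1 and C3 have the same parity, so for the cis isomer the two substituents are e,e in one chair and a,a in the other.
Chair I (methoxy axial, hydroxyl axial): E = 1.47 kcal/mol.
Chair II (methoxy equatorial, hydroxyl equatorial): E = 0.00 kcal/mol.
ΔE = 1.47 − 0.00 = 1.47 kcal/mol; chair II is more stable.

1.47 kcal/mol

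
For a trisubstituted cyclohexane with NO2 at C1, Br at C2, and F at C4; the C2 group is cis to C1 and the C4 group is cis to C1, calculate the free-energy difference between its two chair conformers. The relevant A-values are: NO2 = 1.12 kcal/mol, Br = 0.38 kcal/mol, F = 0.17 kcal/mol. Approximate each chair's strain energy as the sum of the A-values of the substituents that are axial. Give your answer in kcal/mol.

Chair I (nitro axial, bromo equatorial, fluoro equatorial): E = 1.12 kcal/mol.
Chair II (nitro equatorial, bromo axial, fluoro axial): E = 0.55 kcal/mol.
ΔE = 1.12 − 0.55 = 0.57 kcal/mol; chair II is more stable.

0.57 kcal/mol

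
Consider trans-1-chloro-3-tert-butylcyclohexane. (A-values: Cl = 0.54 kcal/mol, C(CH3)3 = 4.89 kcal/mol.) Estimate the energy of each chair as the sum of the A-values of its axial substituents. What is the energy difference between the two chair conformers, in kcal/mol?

C1 and C3 have the same parity, so for the trans isomer the two substituents are one axial and one equatorial in each chair.
Chair I (chloro axial, tert-butyl equatorial): E = 0.54 kcal/mol.
Chair II (chloro equatorial, tert-butyl axial): E = 4.89 kcal/mol.
ΔE = 4.89 − 0.54 = 4.35 kcal/mol; chair I is more stable.

4.35 kcal/mol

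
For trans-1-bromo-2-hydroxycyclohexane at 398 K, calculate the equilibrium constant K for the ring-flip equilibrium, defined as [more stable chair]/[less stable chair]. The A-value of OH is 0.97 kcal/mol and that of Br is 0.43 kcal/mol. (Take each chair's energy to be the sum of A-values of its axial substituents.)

C1 and C2 have opposite parity, so for the trans isomer the two substituents are e,e in one chair and a,a in the other.
Chair I (hydroxyl axial, bromo axial): E = 1.40 kcal/mol; chair II (hydroxyl equatorial, bromo equatorial): E = 0.00 kcal/mol.
ΔG = 1.40 kcal/mol between the two chairs.
K = exp(ΔG/RT) with R = 1.987×10⁻³ kcal mol⁻¹ K⁻¹ and T = 398 K gives K ≈ 5.87.

K ≈ 5.87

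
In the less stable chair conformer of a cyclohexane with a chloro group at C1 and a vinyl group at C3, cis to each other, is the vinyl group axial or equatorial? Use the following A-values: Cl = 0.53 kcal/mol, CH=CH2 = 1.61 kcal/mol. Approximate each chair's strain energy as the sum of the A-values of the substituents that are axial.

axial

C1 and C3 have the same parity, so for the cis isomer the two substituents are e,e in one chair and a,a in the other.
Chair I (chloro axial, vinyl axial): E = 2.14 kcal/mol.
Chair II (chloro equatorial, vinyl equatorial): E = 0.00 kcal/mol.
Chair I is the less stable (higher-energy) conformer, and in that chair the vinyl group is axial.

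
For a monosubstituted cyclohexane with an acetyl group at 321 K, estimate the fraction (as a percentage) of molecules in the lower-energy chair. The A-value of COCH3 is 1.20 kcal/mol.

One chair has the acetyl group axial (E = 1.20 kcal/mol) and the other has it equatorial (E = 0).
ΔG = 1.20 kcal/mol between the two chairs.
K = exp(ΔG/RT) with R = 1.987×10⁻³ kcal mol⁻¹ K⁻¹ and T = 321 K gives K ≈ 6.56.
Fraction in the lower-energy chair = K/(K+1) = 86.8%.

86.8%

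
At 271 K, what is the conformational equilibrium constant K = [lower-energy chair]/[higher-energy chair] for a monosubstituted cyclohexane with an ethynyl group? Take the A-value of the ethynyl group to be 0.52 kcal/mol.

One chair has the ethynyl group axial (E = 0.52 kcal/mol) and the other has it equatorial (E = 0).
ΔG = 0.52 kcal/mol between the two chairs.
K = exp(ΔG/RT) with R = 1.987×10⁻³ kcal mol⁻¹ K⁻¹ and T = 271 K gives K ≈ 2.63.

K ≈ 2.63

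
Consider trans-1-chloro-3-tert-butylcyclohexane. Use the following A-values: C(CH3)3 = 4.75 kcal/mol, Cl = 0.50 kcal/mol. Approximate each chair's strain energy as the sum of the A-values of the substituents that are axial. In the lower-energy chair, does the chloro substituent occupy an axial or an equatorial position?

C1 and C3 have the same parity, so for the trans isomer the two substituents are one axial and one equatorial in each chair.
Chair I (tert-butyl axial, chloro equatorial): E = 4.75 kcal/mol.
Chair II (tert-butyl equatorial, chloro axial): E = 0.50 kcal/mol.
Chair II is the more stable (lower-energy) conformer, and in that chair the chloro group is axial.

axial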